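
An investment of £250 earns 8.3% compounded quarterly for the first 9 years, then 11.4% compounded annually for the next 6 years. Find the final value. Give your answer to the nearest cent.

£1,000.80

After 9 years at 8.3%: 250 × 2.094585002 ≈ 523.6463.
Then 6 years at 11.4%: 523.6463 × 1.91122204 ≈ 1,000.8043.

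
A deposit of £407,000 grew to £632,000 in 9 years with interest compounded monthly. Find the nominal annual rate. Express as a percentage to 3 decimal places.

(1 + r/12)^108 = 632,000/407,000 = 1.55283.
1 + r/12 = 1.55283^(1/108) ≈ 1.004083, so r/12 ≈ 0.00408309.
r ≈ 12·0.00408309 = 4.89971%.

4.900%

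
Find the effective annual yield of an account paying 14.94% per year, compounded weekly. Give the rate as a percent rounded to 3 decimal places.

EAR = (1 + 14.94%/52)^52 − 1 = (1 + 0.00287308)^52 − 1.
(1 + 0.00287308)^52 ≈ 1.160889, so EAR ≈ 16.08887%.

16.089%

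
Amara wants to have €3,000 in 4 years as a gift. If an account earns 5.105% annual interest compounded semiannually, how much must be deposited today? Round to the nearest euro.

Periodic rate = 5.105%/2 = 0.025525; 8 periods.
P = 3,000/(1 + 0.025525)^8 ≈ 3,000/1.223404337 ≈ 2,452.1737.

€2,452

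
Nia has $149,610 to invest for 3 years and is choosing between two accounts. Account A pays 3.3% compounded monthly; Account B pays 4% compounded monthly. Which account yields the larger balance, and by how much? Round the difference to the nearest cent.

Account A growth factor: (1 + 0.00275)^36 ≈ 1.10391629369; balance ≈ 165,156.9167.
Account B growth factor: (1 + 0.04/12)^36 ≈ 1.12727187452; balance ≈ 168,651.1451.
Account B is larger by 3,494.2284.

Account B, by $3,494.23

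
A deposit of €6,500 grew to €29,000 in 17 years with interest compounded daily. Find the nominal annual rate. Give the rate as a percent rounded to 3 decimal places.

8.798%

(1 + r/365)^6205 = 29,000/6,500 = 4.46154.
1 + r/365 = 4.46154^(1/6205) ≈ 1.000241, so r/365 ≈ 0.000241043.
r ≈ 365·0.000241043 = 8.79808%.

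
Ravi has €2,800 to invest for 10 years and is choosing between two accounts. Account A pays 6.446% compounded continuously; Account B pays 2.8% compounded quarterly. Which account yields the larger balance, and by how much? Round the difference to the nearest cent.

Account A, by €1,633.48

A: e^(0.06446·10) = e^0.6446 ≈ 1.905224787, so 2,800 × 1.905224787 ≈ 5,334.6294.
B: (1 + 0.007)^40 ≈ 1.321839794, so 2,800 × 1.321839794 ≈ 3,701.1514.
Difference ≈ 1,633.4780 in favor of A.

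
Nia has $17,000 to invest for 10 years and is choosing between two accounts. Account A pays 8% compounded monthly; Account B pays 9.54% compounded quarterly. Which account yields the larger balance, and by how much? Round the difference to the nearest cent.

Account B, by $5,907.88

A: (1 + 0.08/12)^120 ≈ 2.2196402345, so 17,000 × 2.2196402345 ≈ 37,733.8840.
B: (1 + 0.02385)^40 ≈ 2.5671626467, so 17,000 × 2.5671626467 ≈ 43,641.7650.
Difference ≈ 5,907.8810 in favor of B.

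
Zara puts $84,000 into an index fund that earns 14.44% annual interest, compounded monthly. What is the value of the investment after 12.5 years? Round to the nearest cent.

Growth factor = (1 + 0.1444/12)^150 ≈ 6.01481901414.
A ≈ 84,000 × 6.01481901414 ≈ 505,244.7972.

$505,244.80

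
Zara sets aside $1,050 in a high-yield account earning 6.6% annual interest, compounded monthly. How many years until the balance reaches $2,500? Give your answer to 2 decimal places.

13.18 years

We need (1 + 0.0055)^(12t) = 2.381, so 12t = ln 2.381 / ln 1.0055 ≈ 158.1607.
t ≈ 158.1607/12 = 13.1801 years.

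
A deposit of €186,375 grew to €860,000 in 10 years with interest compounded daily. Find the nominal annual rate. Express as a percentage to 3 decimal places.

(1 + r/365)^3650 = 860,000/186,375 = 4.61435.
1 + r/365 = 4.61435^(1/3650) ≈ 1.000419, so r/365 ≈ 0.000419039.
r ≈ 365·0.000419039 = 15.29492%.

15.295%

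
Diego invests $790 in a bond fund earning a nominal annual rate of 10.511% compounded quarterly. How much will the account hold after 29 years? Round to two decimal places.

$16,008.28

Growth factor = (1 + 0.0262775)^116 ≈ 20.263650186.
A ≈ 790 × 20.263650186 ≈ 16,008.2836.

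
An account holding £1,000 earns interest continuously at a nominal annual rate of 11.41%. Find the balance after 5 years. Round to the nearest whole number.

£1,769

A = P·e^(rt) = 1,000·e^(0.1141·5) = 1,000·e^0.5705.
e^0.5705 ≈ 1.769151406, so A ≈ 1,769.1514.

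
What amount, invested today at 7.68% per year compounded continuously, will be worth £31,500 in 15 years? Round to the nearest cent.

P = A·e^(−rt) = 31,500·e^(−1.152).
e^(−1.152) ≈ 0.31600412869, so P ≈ 9,954.1301.

£9,954.13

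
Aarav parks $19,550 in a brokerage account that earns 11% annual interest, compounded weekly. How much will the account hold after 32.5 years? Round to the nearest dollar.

$695,200

Growth factor = (1 + 0.11/52)^1690 ≈ 35.5600947121.
A ≈ 19,550 × 35.5600947121 ≈ 695,199.8516.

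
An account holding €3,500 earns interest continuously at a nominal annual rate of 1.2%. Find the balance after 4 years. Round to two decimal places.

€3,672.10

A = P·e^(rt) = 3,500·e^(0.012·4) = 3,500·e^0.048.
e^0.048 ≈ 1.049170655, so A ≈ 3,672.0973.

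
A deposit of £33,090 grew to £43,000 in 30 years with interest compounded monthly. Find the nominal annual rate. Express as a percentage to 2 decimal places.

0.87%

The 360-period growth factor is 43,000/33,090 = 1.29949.
r/12 = 1.29949^(1/360) − 1 ≈ 0.000727956, so r ≈ 12·0.000727956 = 0.87355%.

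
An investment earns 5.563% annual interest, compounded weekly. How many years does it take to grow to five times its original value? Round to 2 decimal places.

28.95 years

(1 + 0.00106981)^(52t) = 5.
52t = ln 5 / ln(1 + 0.00106981) ≈ 1.6094/0.00106924 ≈ 1505.2225.
t ≈ 28.9466.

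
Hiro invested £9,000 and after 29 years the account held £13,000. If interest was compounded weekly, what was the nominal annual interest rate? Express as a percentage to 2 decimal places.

1.27%

(1 + r/52)^1508 = 13,000/9,000 = 1.44444.
1 + r/52 = 1.44444^(1/1508) ≈ 1.000244, so r/52 ≈ 0.000243879.
r ≈ 52·0.000243879 = 1.26817%.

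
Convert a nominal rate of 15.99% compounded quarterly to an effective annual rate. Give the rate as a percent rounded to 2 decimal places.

EAR = (1 + 15.99%/4)^4 − 1 = (1 + 0.039975)^4 − 1.
(1 + 0.039975)^4 ≈ 1.169746, so EAR ≈ 16.97461%.

16.97%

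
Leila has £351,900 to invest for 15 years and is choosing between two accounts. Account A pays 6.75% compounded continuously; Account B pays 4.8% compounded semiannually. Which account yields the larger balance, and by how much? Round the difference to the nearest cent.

A: e^(0.0675·15) = e^1.0125 ≈ 2.75247360471, so 351,900 × 2.75247360471 ≈ 968,595.4615.
B: (1 + 0.024)^30 ≈ 2.03703597633, so 351,900 × 2.03703597633 ≈ 716,832.9601.
Difference ≈ 251,762.5014 in favor of A.

Account A, by £251,762.50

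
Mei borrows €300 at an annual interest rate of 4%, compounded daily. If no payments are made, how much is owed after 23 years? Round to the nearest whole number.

€753

Growth factor = (1 + 0.04/365)^8395 ≈ 2.50916391.
A ≈ 300 × 2.50916391 ≈ 752.7492.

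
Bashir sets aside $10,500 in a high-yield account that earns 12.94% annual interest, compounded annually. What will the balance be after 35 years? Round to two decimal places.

$742,782.59

Annual rate = 12.94% = 0.1294; years = 35.
A = 10,500·(1 + 0.1294)^35 ≈ 10,500·70.7411994213 ≈ 742,782.5939.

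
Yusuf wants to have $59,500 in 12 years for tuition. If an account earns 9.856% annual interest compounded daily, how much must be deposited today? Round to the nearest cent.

Periodic rate = 9.856%/365 = 0.000270027; 4380 periods.
P = 59,500/(1 + 0.09856/365)^4380 ≈ 59,500/3.2627172006 ≈ 18,236.3338.

$18,236.33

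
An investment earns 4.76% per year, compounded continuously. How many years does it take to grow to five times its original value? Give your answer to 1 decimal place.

e^(0.0476t) = 5, so 0.0476t = ln 5 ≈ 1.6094.
t ≈ 1.6094/0.0476 ≈ 33.8117.

33.8 years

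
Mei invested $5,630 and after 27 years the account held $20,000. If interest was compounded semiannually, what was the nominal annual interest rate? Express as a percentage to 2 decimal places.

4.75%

The 54-period growth factor is 20,000/5,630 = 3.5524.
r/2 = 3.5524^(1/54) − 1 ≈ 0.0237522, so r ≈ 2·0.0237522 = 4.75044%.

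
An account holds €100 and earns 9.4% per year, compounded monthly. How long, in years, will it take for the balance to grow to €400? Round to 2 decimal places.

14.81 years

We need (1 + 0.00783333)^(12t) = 4, so 12t = ln 4 / ln 1.007833 ≈ 177.6660.
t ≈ 177.6660/12 = 14.8055 years.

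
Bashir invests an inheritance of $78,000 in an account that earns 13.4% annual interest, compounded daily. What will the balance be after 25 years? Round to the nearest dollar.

Growth factor = (1 + 0.134/365)^9125 ≈ 28.48521608868.
A ≈ 78,000 × 28.48521608868 ≈ 2,221,846.8549.

$2,221,847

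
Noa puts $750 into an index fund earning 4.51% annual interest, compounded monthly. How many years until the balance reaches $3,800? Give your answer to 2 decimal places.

We need (1 + 0.00375833)^(12t) = 5.0667, so 12t = ln 5.0667 / ln 1.003758 ≈ 432.5669.
t ≈ 432.5669/12 = 36.0472 years.

36.05 years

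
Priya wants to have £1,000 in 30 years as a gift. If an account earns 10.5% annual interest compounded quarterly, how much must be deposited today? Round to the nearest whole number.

Periodic rate = 10.5%/4 = 0.02625; 120 periods.
P = 1,000/(1 + 0.02625)^120 ≈ 1,000/22.4068298 ≈ 44.6292.

£45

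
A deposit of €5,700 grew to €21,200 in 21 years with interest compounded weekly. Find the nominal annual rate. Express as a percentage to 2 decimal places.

6.26%

(1 + r/52)^1092 = 21,200/5,700 = 3.7193.
1 + r/52 = 3.7193^(1/1092) ≈ 1.001204, so r/52 ≈ 0.00120359.
r ≈ 52·0.00120359 = 6.25869%.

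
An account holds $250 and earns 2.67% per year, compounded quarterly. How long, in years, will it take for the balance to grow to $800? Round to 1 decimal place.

We need (1 + 0.006675)^(4t) = 3.2, so 4t = ln 3.2 / ln 1.006675 ≈ 174.8357.
t ≈ 174.8357/4 = 43.7089 years.

43.7 years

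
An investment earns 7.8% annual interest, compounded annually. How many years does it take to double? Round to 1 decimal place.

(1 + 0.078)^t = 2.
t = ln 2 / ln(1 + 0.078) ≈ 0.69315/0.0751075 ≈ 9.2287.

9.2 years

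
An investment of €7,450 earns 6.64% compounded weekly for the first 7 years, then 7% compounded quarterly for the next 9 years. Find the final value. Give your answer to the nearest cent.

Phase 1: 7,450·(1 + 0.0664/52)^364 ≈ 11,854.6184.
Phase 2: 11,854.6184·(1 + 0.0175)^36 ≈ 22,137.4005.

€22,137.40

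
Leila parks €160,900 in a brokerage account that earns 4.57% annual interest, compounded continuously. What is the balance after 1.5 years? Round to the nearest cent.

€172,316.53

A = P·e^(rt) = 160,900·e^(0.0457·1.5) = 160,900·e^0.06855.
e^0.06855 ≈ 1.07095417132, so A ≈ 172,316.5262.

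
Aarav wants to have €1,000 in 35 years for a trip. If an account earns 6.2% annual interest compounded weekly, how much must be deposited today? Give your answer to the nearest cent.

Growth factor = (1 + 0.062/52)^1820 ≈ 8.74697016.
P = 1,000/8.74697016 ≈ 114.3253.

€114.33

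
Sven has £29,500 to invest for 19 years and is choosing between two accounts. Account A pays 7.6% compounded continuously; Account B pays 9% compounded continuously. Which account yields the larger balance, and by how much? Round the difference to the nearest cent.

Account B, by £38,094.80

A: e^(0.076·19) = e^1.444 ≈ 4.2376124109, so 29,500 × 4.2376124109 ≈ 125,009.5661.
B: e^(0.09·19) = e^1.71 ≈ 5.52896147762, so 29,500 × 5.52896147762 ≈ 163,104.3636.
Difference ≈ 38,094.7975 in favor of B.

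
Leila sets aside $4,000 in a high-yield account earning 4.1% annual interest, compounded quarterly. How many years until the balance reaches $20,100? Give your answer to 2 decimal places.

(1 + 0.01025)^(4t) = 20,100/4,000 = 5.025.
4t·ln(1 + 0.01025) = ln(5.025); 4t = 1.6144/0.0101978 ≈ 158.3108.
t ≈ 39.5777 years.

39.58 years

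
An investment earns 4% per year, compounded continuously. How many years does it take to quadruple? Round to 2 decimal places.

e^(0.04t) = 4, so 0.04t = ln 4 ≈ 1.3863.
t ≈ 1.3863/0.04 ≈ 34.6574.

34.66 years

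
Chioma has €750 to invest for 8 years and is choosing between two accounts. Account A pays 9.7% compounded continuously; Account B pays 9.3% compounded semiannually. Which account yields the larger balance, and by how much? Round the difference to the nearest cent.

Account A, by €77.58

Account A growth factor: e^(0.097·8) = e^0.776 ≈ 2.172763805; balance ≈ 1,629.5729.
Account B growth factor: (1 + 0.0465)^16 ≈ 2.069320322; balance ≈ 1,551.9902.
Account A is larger by 77.5826.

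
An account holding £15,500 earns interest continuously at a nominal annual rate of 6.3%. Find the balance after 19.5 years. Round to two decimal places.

A = P·e^(rt) = 15,500·e^(0.063·19.5) = 15,500·e^1.2285.
e^1.2285 ≈ 3.4161015389, so A ≈ 52,949.5739.

£52,949.57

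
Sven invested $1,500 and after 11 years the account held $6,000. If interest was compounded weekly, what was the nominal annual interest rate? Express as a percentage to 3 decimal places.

(1 + r/52)^572 = 6,000/1,500 = 4.
1 + r/52 = 4^(1/572) ≈ 1.002427, so r/52 ≈ 0.00242653.
r ≈ 52·0.00242653 = 12.61796%.

12.618%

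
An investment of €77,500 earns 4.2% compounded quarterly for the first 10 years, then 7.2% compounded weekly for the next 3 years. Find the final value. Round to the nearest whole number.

Phase 1: 77,500·(1 + 0.0105)^40 ≈ 117,694.0253.
Phase 2: 117,694.0253·(1 + 0.072/52)^156 ≈ 146,048.5134.

€146,049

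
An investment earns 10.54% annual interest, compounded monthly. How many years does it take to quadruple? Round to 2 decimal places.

13.21 years

(1 + 0.00878333)^(12t) = 4.
12t = ln 4 / ln(1 + 0.00878333) ≈ 1.3863/0.00874498 ≈ 158.5245.
t ≈ 13.2104.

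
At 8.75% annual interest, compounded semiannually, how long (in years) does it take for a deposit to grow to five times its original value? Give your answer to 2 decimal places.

(1 + 0.04375)^(2t) = 5.
2t = ln 5 / ln(1 + 0.04375) ≈ 1.6094/0.04282 ≈ 37.5861.
t ≈ 18.7931.

18.79 years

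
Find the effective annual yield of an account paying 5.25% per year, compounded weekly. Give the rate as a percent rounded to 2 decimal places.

One year is 52 periods at 0.00100962 each: (1 + 0.00100962)^52 ≈ 1.053875.
EAR = 1.053875 − 1 ≈ 5.38747%.

5.39%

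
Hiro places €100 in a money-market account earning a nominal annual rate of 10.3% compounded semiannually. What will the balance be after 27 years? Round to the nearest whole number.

Periodic rate = 10.3%/2 = 0.0515; periods = 2·27 = 54.
A = 100·(1 + 0.0515)^54 ≈ 100·15.05570024 ≈ 1,505.5700.

€1,506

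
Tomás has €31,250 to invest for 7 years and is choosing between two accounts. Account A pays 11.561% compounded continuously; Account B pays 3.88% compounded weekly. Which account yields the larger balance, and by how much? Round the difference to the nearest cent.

A: e^(0.11561·7) = e^0.80927 ≈ 2.2462676127, so 31,250 × 2.2462676127 ≈ 70,195.8629.
B: (1 + 0.0388/52)^364 ≈ 1.3119291961, so 31,250 × 1.3119291961 ≈ 40,997.7874.
Difference ≈ 29,198.0755 in favor of A.

Account A, by €29,198.08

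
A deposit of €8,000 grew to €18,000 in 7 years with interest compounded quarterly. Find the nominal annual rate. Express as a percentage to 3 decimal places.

11.754%

(1 + r/4)^28 = 18,000/8,000 = 2.25.
1 + r/4 = 2.25^(1/28) ≈ 1.029385, so r/4 ≈ 0.0293853.
r ≈ 4·0.0293853 = 11.75411%.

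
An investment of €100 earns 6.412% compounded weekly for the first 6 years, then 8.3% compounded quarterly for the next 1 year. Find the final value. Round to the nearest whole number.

€159

Phase 1: 100·(1 + 0.06412/52)^312 ≈ 146.8855.
Phase 2: 146.8855·(1 + 0.02075)^4 ≈ 159.4617.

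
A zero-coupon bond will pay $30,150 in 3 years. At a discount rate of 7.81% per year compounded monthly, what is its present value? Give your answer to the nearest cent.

$23,870.52

Growth factor = (1 + 0.0781/12)^36 ≈ 1.2630644115.
P = 30,150/1.2630644115 ≈ 23,870.5166.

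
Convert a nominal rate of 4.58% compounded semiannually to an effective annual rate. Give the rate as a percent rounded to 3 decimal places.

4.632%

One year is 2 periods at 0.0229 each: (1 + 0.0229)^2 ≈ 1.046324.
EAR = 1.046324 − 1 ≈ 4.63244%.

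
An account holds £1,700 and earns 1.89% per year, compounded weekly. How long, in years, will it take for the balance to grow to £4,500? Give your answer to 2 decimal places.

(1 + 0.000363462)^(52t) = 4,500/1,700 = 2.6471.
52t·ln(1 + 0.000363462) = ln(2.6471); 52t = 0.97345/0.000363396 ≈ 2678.7595.
t ≈ 51.5146 years.

51.51 years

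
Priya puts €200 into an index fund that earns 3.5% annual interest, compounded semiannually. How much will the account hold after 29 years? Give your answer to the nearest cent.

€547.05

Periodic rate = 3.5%/2 = 0.0175; periods = 2·29 = 58.
A = 200·(1 + 0.0175)^58 ≈ 200·2.73524503 ≈ 547.0490.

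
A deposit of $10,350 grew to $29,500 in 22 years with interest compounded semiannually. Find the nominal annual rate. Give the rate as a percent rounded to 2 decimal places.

4.82%

(1 + r/2)^44 = 29,500/10,350 = 2.85024.
1 + r/2 = 2.85024^(1/44) ≈ 1.02409, so r/2 ≈ 0.0240902.
r ≈ 2·0.0240902 = 4.81804%.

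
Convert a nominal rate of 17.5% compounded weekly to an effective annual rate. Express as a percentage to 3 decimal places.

One year is 52 periods at 0.00336538 each: (1 + 0.00336538)^52 ≈ 1.190896.
EAR = 1.190896 − 1 ≈ 19.08963%.

19.090%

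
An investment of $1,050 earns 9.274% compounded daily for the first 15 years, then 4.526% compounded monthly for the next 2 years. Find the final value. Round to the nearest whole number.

$4,618

After 15 years at 9.274%: 1,050 × 4.018558688 ≈ 4,219.4866.
Then 2 years at 4.526%: 4,219.4866 × 1.094557008 ≈ 4,618.4687.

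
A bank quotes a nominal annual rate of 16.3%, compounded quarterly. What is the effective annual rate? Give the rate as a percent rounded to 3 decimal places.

EAR = (1 + 16.3%/4)^4 − 1 = (1 + 0.04075)^4 − 1.
(1 + 0.04075)^4 ≈ 1.173237, so EAR ≈ 17.32368%.

17.324%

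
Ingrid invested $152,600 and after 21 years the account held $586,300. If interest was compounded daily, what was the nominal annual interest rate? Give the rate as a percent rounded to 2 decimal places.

(1 + r/365)^7665 = 586,300/152,600 = 3.84207.
1 + r/365 = 3.84207^(1/7665) ≈ 1.000176, so r/365 ≈ 0.00017562.
r ≈ 365·0.00017562 = 6.41014%.

6.41%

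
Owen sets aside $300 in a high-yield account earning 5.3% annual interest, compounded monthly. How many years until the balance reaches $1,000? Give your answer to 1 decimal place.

22.8 years

We need (1 + 0.00441667)^(12t) = 3.3333, so 12t = ln 3.3333 / ln 1.004417 ≈ 273.1992.
t ≈ 273.1992/12 = 22.7666 years.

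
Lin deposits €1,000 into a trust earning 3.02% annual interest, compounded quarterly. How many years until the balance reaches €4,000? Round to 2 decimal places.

46.08 years

(1 + 0.00755)^(4t) = 4,000/1,000 = 4.
4t·ln(1 + 0.00755) = ln(4); 4t = 1.3863/0.00752164 ≈ 184.3074.
t ≈ 46.0769 years.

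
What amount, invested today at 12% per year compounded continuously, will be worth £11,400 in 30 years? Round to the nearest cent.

£311.49

P = A·e^(−rt) = 11,400·e^(−3.6).
e^(−3.6) ≈ 0.027323722447, so P ≈ 311.4904.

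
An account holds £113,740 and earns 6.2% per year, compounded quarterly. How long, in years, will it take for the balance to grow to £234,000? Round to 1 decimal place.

(1 + 0.0155)^(4t) = 234,000/113,740 = 2.0573.
4t·ln(1 + 0.0155) = ln(2.0573); 4t = 0.72141/0.0153811 ≈ 46.9021.
t ≈ 11.7255 years.

11.7 years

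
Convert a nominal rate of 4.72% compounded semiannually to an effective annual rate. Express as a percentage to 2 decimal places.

4.78%

One year is 2 periods at 0.0236 each: (1 + 0.0236)^2 ≈ 1.047757.
EAR = 1.047757 − 1 ≈ 4.77570%.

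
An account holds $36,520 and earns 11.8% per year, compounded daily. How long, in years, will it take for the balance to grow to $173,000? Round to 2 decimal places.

(1 + 0.000323288)^(365t) = 173,000/36,520 = 4.7371.
365t·ln(1 + 0.000323288) = ln(4.7371); 365t = 1.5554/0.000323235 ≈ 4812.0701.
t ≈ 13.1838 years.

13.18 years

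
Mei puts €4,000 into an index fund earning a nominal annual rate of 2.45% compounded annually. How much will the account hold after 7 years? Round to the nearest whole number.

€4,739

Annual rate = 2.45% = 0.0245; years = 7.
A = 4,000·(1 + 0.0245)^7 ≈ 4,000·1.184632762 ≈ 4,738.5310.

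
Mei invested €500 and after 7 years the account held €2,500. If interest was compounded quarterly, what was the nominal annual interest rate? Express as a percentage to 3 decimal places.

(1 + r/4)^28 = 2,500/500 = 5.
1 + r/4 = 5^(1/28) ≈ 1.059164, so r/4 ≈ 0.059164.
r ≈ 4·0.059164 = 23.66560%.

23.666%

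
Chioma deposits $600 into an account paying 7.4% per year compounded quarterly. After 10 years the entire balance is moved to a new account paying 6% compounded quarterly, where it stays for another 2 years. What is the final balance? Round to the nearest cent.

Phase 1: 600·(1 + 0.0185)^40 ≈ 1,249.0867.
Phase 2: 1,249.0867·(1 + 0.015)^8 ≈ 1,407.0869.

$1,407.09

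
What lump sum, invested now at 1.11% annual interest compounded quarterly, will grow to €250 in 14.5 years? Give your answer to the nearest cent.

€212.88

Periodic rate = 1.11%/4 = 0.002775; 58 periods.
P = 250/(1 + 0.002775)^58 ≈ 250/1.17436443 ≈ 212.8811.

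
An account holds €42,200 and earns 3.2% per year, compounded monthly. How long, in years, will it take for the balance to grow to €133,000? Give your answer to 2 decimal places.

(1 + 0.00266667)^(12t) = 133,000/42,200 = 3.1517.
12t·ln(1 + 0.00266667) = ln(3.1517); 12t = 1.1479/0.00266312 ≈ 431.0470.
t ≈ 35.9206 years.

35.92 years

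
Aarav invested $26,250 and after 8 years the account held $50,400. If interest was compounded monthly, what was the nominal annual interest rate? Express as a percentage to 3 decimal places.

8.182%

The 96-period growth factor is 50,400/26,250 = 1.92.
r/12 = 1.92^(1/96) − 1 ≈ 0.00681819, so r ≈ 12·0.00681819 = 8.18183%.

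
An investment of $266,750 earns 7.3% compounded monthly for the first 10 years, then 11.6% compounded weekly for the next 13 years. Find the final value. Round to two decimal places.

$2,490,953.72

Phase 1: 266,750·(1 + 0.073/12)^120 ≈ 552,305.0043.
Phase 2: 552,305.0043·(1 + 0.116/52)^676 ≈ 2,490,953.7168.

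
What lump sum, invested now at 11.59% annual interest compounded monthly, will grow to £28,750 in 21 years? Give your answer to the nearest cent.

Growth factor = (1 + 0.1159/12)^252 ≈ 11.270868951.
P = 28,750/11.270868951 ≈ 2,550.8237.

£2,550.82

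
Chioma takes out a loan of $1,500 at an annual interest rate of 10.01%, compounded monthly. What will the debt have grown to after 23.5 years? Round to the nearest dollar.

Periodic rate = 10.01%/12 = 0.00834167; periods = 12·23.5 = 282.
A = 1,500·(1 + 0.1001/12)^282 ≈ 1,500·10.40818965 ≈ 15,612.2845.

$15,612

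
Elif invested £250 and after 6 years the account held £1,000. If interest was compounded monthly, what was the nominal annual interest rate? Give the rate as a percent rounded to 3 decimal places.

23.329%

(1 + r/12)^72 = 1,000/250 = 4.
1 + r/12 = 4^(1/72) ≈ 1.019441, so r/12 ≈ 0.0194406.
r ≈ 12·0.0194406 = 23.32877%.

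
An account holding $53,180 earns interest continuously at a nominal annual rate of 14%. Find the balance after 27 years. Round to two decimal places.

A = P·e^(rt) = 53,180·e^(0.14·27) = 53,180·e^3.78.
e^3.78 ≈ 43.81604173557, so A ≈ 2,330,137.0995.

$2,330,137.10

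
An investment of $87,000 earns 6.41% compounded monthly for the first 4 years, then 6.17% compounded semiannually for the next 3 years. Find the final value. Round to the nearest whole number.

After 4 years at 6.41%: 87,000 × 1.29138802368 ≈ 112,350.7581.
Then 3 years at 6.17%: 112,350.7581 × 1.19997680544 ≈ 134,818.3037.

$134,818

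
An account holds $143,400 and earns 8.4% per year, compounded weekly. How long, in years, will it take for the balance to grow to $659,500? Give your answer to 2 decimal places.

18.18 years

We need (1 + 0.00161538)^(52t) = 4.599, so 52t = ln 4.599 / ln 1.001615 ≈ 945.3328.
t ≈ 945.3328/52 = 18.1795 years.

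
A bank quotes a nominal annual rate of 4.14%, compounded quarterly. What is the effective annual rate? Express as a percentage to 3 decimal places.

4.205%

One year is 4 periods at 0.01035 each: (1 + 0.01035)^4 ≈ 1.042047.
EAR = 1.042047 − 1 ≈ 4.20472%.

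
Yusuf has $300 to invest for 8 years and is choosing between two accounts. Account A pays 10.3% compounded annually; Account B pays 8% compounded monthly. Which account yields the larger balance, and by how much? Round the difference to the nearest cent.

Account A, by $89.50

Account A growth factor: (1 + 0.103)^8 ≈ 2.1908069; balance ≈ 657.2421.
Account B growth factor: (1 + 0.08/12)^96 ≈ 1.89245722; balance ≈ 567.7372.
Account A is larger by 89.5049.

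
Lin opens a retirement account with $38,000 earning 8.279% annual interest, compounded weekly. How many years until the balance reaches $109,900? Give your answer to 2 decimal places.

We need (1 + 0.00159212)^(52t) = 2.8921, so 52t = ln 2.8921 / ln 1.001592 ≈ 667.5583.
t ≈ 667.5583/52 = 12.8377 years.

12.84 years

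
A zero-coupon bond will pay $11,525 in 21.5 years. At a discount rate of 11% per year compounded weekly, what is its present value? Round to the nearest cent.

$1,085.47

Growth factor = (1 + 0.11/52)^1118 ≈ 10.617484037.
P = 11,525/10.617484037 ≈ 1,085.4737.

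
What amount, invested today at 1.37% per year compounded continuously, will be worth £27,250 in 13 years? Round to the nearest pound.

£22,804

P = A·e^(−rt) = 27,250·e^(−0.1781).
e^(−0.1781) ≈ 0.83685873343, so P ≈ 22,804.4005.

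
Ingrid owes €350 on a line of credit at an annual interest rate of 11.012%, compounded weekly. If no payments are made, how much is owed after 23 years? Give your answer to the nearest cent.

Periodic rate = 11.012%/52 = 0.00211769; periods = 52·23 = 1196.
A = 350·(1 + 0.11012/52)^1196 ≈ 350·12.55453528 ≈ 4,394.0873.

€4,394.09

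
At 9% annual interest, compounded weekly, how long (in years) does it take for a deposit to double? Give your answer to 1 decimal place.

(1 + 0.00173077)^(52t) = 2.
52t = ln 2 / ln(1 + 0.00173077) ≈ 0.69315/0.00172927 ≈ 400.8315.
t ≈ 7.7083.

7.7 years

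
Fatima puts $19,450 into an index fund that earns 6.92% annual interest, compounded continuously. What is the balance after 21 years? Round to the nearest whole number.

$83,183

A = P·e^(rt) = 19,450·e^(0.0692·21) = 19,450·e^1.4532.
e^1.4532 ≈ 4.2767783321, so A ≈ 83,183.3386.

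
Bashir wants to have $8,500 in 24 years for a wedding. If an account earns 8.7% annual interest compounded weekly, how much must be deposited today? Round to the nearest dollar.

$1,055

Periodic rate = 8.7%/52 = 0.00167308; 1248 periods.
P = 8,500/(1 + 0.087/52)^1248 ≈ 8,500/8.054695824 ≈ 1,055.2850.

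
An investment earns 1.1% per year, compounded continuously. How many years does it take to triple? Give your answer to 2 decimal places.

e^(0.011t) = 3, so 0.011t = ln 3 ≈ 1.0986.
t ≈ 1.0986/0.011 ≈ 99.8738.

99.87 years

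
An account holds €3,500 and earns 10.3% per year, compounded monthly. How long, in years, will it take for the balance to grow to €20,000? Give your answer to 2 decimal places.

(1 + 0.00858333)^(12t) = 20,000/3,500 = 5.7143.
12t·ln(1 + 0.00858333) = ln(5.7143); 12t = 1.743/0.00854671 ≈ 203.9346.
t ≈ 16.9946 years.

16.99 years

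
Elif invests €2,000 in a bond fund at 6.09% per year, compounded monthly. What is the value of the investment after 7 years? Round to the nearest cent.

Growth factor = (1 + 0.005075)^84 ≈ 1.529929888.
A ≈ 2,000 × 1.529929888 ≈ 3,059.8598.

€3,059.86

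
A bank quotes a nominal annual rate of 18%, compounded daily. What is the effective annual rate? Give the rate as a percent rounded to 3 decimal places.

19.716%

EAR = (1 + 18%/365)^365 − 1 = (1 + 0.000493151)^365 − 1.
(1 + 0.000493151)^365 ≈ 1.197164, so EAR ≈ 19.71642%.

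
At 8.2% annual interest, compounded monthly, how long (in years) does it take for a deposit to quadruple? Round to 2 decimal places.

16.96 years

(1 + 0.00683333)^(12t) = 4.
12t = ln 4 / ln(1 + 0.00683333) ≈ 1.3863/0.00681009 ≈ 203.5647.
t ≈ 16.9637.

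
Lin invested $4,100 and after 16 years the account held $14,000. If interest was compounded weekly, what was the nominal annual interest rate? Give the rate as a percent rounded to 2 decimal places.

7.68%

The 832-period growth factor is 14,000/4,100 = 3.41463.
r/52 = 3.41463^(1/832) − 1 ≈ 0.00147714, so r ≈ 52·0.00147714 = 7.68111%.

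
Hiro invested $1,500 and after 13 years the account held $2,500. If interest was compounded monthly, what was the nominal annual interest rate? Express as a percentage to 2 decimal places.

3.94%

The 156-period growth factor is 2,500/1,500 = 1.66667.
r/12 = 1.66667^(1/156) − 1 ≈ 0.00327989, so r ≈ 12·0.00327989 = 3.93587%.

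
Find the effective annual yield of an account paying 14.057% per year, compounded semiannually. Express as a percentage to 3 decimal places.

14.551%

One year is 2 periods at 0.070285 each: (1 + 0.070285)^2 ≈ 1.14551.
EAR = 1.14551 − 1 ≈ 14.55100%.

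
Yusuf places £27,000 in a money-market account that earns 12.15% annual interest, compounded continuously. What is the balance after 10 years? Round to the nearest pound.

£90,998

A = P·e^(rt) = 27,000·e^(0.1215·10) = 27,000·e^1.215.
e^1.215 ≈ 3.3702940643, so A ≈ 90,997.9397.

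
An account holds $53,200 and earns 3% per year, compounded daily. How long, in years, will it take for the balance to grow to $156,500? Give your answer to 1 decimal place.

We need (1 + 0.0000821918)^(365t) = 2.9417, so 365t = ln 2.9417 / ln 1.000082 ≈ 13128.3438.
t ≈ 13128.3438/365 = 35.9681 years.

36.0 years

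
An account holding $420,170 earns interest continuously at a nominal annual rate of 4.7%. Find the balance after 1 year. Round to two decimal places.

A = P·e^(rt) = 420,170·e^(0.047·1) = 420,170·e^0.047.
e^0.047 ≈ 1.04812200908, so A ≈ 440,389.4246.

$440,389.42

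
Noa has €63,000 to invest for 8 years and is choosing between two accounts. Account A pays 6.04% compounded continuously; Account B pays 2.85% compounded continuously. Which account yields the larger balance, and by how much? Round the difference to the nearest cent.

Account A, by €23,005.63

A: e^(0.0604·8) = e^0.4832 ≈ 1.62125412341, so 63,000 × 1.62125412341 ≈ 102,139.0098.
B: e^(0.0285·8) = e^0.228 ≈ 1.2560853254, so 63,000 × 1.2560853254 ≈ 79,133.3755.
Difference ≈ 23,005.6343 in favor of A.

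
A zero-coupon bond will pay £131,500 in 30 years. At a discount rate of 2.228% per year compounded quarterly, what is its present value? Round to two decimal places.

Growth factor = (1 + 0.00557)^120 ≈ 1.94749783991.
P = 131,500/1.94749783991 ≈ 67,522.5396.

£67,522.54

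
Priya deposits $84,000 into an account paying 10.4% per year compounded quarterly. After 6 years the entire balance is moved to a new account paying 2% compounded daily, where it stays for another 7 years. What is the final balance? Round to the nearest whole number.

After 6 years at 10.4%: 84,000 × 1.85155517662 ≈ 155,530.6348.
Then 7 years at 2%: 155,530.6348 × 1.15026938702 ≈ 178,902.1280.

$178,902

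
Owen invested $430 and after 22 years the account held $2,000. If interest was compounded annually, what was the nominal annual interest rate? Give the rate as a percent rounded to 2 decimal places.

7.24%

The 22-period growth factor is 2,000/430 = 4.65116.
r = 4.65116^(1/22) − 1 ≈ 0.0723677, i.e. 7.23677%.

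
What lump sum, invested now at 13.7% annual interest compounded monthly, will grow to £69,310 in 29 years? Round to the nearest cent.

Periodic rate = 13.7%/12 = 0.0114167; 348 periods.
P = 69,310/(1 + 0.137/12)^348 ≈ 69,310/51.960922257 ≈ 1,333.8870.

£1,333.89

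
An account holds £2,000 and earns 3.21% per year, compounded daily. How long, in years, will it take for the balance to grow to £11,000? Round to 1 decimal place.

We need (1 + 0.0000879452)^(365t) = 5.5, so 365t = ln 5.5 / ln 1.000088 ≈ 19385.0596.
t ≈ 19385.0596/365 = 53.1098 years.

53.1 years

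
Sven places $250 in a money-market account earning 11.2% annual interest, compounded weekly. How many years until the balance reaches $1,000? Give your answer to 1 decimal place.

(1 + 0.00215385)^(52t) = 1,000/250 = 4.
52t·ln(1 + 0.00215385) = ln(4); 52t = 1.3863/0.00215153 ≈ 644.3296.
t ≈ 12.3910 years.

12.4 years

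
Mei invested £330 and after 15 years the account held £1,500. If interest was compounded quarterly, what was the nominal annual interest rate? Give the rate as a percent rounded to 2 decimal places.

10.22%

(1 + r/4)^60 = 1,500/330 = 4.54545.
1 + r/4 = 4.54545^(1/60) ≈ 1.025557, so r/4 ≈ 0.0255566.
r ≈ 4·0.0255566 = 10.22263%.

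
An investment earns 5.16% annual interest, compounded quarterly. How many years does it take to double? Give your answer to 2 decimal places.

13.52 years

(1 + 0.0129)^(4t) = 2.
4t = ln 2 / ln(1 + 0.0129) ≈ 0.69315/0.0128175 ≈ 54.0782.
t ≈ 13.5195.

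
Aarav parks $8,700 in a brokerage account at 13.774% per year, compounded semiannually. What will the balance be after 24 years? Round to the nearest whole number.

$212,772

Periodic rate = 13.774%/2 = 0.06887; periods = 2·24 = 48.
A = 8,700·(1 + 0.06887)^48 ≈ 8,700·24.4565176768 ≈ 212,771.7038.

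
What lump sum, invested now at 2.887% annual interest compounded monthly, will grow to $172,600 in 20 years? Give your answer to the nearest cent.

$96,957.26

Growth factor = (1 + 0.02887/12)^240 ≈ 1.78016587455.
P = 172,600/1.78016587455 ≈ 96,957.2569.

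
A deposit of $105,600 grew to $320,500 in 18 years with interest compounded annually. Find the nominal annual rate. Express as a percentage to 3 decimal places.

(1 + r)^18 = 320,500/105,600 = 3.03504.
1 + r = 3.03504^(1/18) ≈ 1.063621, so r ≈ 0.063621.
r ≈ 6.36210%.

6.362%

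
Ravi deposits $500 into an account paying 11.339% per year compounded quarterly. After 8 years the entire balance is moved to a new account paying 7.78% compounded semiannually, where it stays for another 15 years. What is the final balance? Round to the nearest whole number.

$3,843

Phase 1: 500·(1 + 0.0283475)^32 ≈ 1,223.0570.
Phase 2: 1,223.0570·(1 + 0.0389)^30 ≈ 3,842.9000.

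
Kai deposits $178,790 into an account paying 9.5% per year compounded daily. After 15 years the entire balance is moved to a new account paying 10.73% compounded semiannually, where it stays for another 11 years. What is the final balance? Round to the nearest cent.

$2,346,672.64

After 15 years at 9.5%: 178,790 × 4.157086993184 ≈ 743,245.5835.
Then 11 years at 10.73%: 743,245.5835 × 3.157331429684 ≈ 2,346,672.6408.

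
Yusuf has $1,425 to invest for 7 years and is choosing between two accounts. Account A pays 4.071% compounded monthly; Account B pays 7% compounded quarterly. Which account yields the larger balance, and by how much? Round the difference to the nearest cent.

Account A growth factor: (1 + 0.0033925)^84 ≈ 1.329080979; balance ≈ 1,893.9404.
Account B growth factor: (1 + 0.0175)^28 ≈ 1.625412896; balance ≈ 2,316.2134.
Account B is larger by 422.2730.

Account B, by $422.27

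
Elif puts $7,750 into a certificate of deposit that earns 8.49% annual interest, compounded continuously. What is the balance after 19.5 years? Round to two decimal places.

A = P·e^(rt) = 7,750·e^(0.0849·19.5) = 7,750·e^1.65555.
e^1.65555 ≈ 5.2359589078, so A ≈ 40,578.6815.

$40,578.68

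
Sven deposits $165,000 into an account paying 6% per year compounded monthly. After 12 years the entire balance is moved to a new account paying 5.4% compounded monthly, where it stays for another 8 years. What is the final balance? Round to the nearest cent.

$520,704.32

After 12 years at 6%: 165,000 × 2.05075081556 ≈ 338,373.8846.
Then 8 years at 5.4%: 338,373.8846 × 1.53884310901 ≈ 520,704.3205.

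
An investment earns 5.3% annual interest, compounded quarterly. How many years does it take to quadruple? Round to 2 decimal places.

26.33 years

(1 + 0.01325)^(4t) = 4.
4t = ln 4 / ln(1 + 0.01325) ≈ 1.3863/0.013163 ≈ 105.3176.
t ≈ 26.3294.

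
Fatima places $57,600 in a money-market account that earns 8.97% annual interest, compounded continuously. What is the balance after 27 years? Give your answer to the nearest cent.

A = P·e^(rt) = 57,600·e^(0.0897·27) = 57,600·e^2.4219.
e^2.4219 ≈ 11.2672467592, so A ≈ 648,993.4133.

$648,993.41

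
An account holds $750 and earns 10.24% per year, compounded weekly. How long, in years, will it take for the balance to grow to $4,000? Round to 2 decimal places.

16.36 years

We need (1 + 0.00196923)^(52t) = 5.3333, so 52t = ln 5.3333 / ln 1.001969 ≈ 850.9029.
t ≈ 850.9029/52 = 16.3635 years.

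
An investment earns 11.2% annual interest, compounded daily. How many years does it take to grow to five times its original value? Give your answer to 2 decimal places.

(1 + 0.000306849)^(365t) = 5.
365t = ln 5 / ln(1 + 0.000306849) ≈ 1.6094/0.000306802 ≈ 5245.8479.
t ≈ 14.3722.

14.37 years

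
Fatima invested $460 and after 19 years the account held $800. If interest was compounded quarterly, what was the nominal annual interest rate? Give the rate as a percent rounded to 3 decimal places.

The 76-period growth factor is 800/460 = 1.73913.
r/4 = 1.73913^(1/76) − 1 ≈ 0.00730796, so r ≈ 4·0.00730796 = 2.92318%.

2.923%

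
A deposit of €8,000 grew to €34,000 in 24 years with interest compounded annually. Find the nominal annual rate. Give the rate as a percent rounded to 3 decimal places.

The 24-period growth factor is 34,000/8,000 = 4.25.
r = 4.25^(1/24) − 1 ≈ 0.0621427, i.e. 6.21427%.

6.214%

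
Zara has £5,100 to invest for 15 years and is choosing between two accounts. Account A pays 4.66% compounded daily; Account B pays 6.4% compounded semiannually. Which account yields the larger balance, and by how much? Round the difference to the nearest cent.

Account B, by £2,861.41

A: (1 + 0.0466/365)^5475 ≈ 2.0116502049, so 5,100 × 2.0116502049 ≈ 10,259.4160.
B: (1 + 0.032)^30 ≈ 2.5727104984, so 5,100 × 2.5727104984 ≈ 13,120.8235.
Difference ≈ 2,861.4075 in favor of B.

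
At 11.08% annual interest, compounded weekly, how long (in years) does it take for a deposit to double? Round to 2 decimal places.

6.26 years

(1 + 0.00213077)^(52t) = 2.
52t = ln 2 / ln(1 + 0.00213077) ≈ 0.69315/0.0021285 ≈ 325.6502.
t ≈ 6.2625.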